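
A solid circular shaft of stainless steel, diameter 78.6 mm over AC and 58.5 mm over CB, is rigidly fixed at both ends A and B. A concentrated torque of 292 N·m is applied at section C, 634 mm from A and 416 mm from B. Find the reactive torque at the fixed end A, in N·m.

199 N·m

Compatibility: T_A·a/J_AC = T_B·b/J_CB with T_A + T_B = T₀.
J_AC = 3.75×10^-6 m⁴, J_CB = 1.15×10^-6 m⁴, so T_A = T₀·(J_AC/a)/((J_AC/a)+(J_CB/b)) = 199.0 N·m, T_B = 93.04 N·m.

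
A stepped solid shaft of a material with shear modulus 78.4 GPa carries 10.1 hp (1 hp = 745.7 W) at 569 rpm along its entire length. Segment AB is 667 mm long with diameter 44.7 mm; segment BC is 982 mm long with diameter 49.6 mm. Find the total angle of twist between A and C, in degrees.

ω = 2π·569/60 = 59.59 rad/s, so T = P/ω = 10.1×745.7 / 59.59 = 126.4 N·m.
J_AB = π(0.0447)⁴/32 = 3.92×10^-7 m⁴; J_BC = π(0.0496)⁴/32 = 5.94×10^-7 m⁴.
θ = (T/G)·Σ L_i/J_i = (126.4/78.4×10⁹)·(0.667/3.92×10^-7 + 0.982/5.94×10^-7) = 5.408×10^-3 rad.

0.310°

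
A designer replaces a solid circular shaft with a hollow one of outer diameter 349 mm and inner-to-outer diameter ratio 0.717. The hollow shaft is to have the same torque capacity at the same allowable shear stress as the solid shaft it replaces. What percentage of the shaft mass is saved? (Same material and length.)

Equal τ_max and T ⇒ the solid shaft needs d_s³ = d_o³(1−k⁴), so d_s = 349·(1−0.717⁴)^(1/3) = 315.1 mm.
Area ratio A_h/A_s = d_o²(1−k²)/d_s² = (1−k²)/(1−k⁴)^(2/3) = 0.5962.
Mass saving = 1 − 0.5962 = 40.4 %.

40.4 %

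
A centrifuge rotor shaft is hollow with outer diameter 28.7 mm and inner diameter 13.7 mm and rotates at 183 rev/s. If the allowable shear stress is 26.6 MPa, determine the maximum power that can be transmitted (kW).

J = π(d_o⁴ − d_i⁴)/32 = π(0.0287⁴ − 0.0137⁴)/32 = 6.315×10^-8 m⁴.
T_max = τ_allow·J/r = 2.66×10^7 × 6.315×10^-8 / 0.0143 = 117.1 N·m.
ω = 2π·183 = 1150 rad/s, so P_max = T_max·ω = 1.346×10^5 W.

135 kW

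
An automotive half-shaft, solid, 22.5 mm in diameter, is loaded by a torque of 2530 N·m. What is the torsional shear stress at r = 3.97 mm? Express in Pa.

J = πd⁴/32 = π(0.0225)⁴/32 = 2.516×10^-8 m⁴.
Shear stress varies linearly with radius: τ = T·r/J = 2530 × 0.00397 / 2.516×10^-8 = 3.992×10^8 Pa.

3.99e8 Pa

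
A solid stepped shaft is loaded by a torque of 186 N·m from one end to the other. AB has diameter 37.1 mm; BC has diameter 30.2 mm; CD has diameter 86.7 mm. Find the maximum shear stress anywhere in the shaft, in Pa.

Under the same torque, τ_max = 16T/(πd³) is largest where d is smallest — segment BC (d = 30.2 mm).
τ_max = 16·186.0/(π·(0.0302)³) = 3.439×10^7 Pa.

3.44e7 Pa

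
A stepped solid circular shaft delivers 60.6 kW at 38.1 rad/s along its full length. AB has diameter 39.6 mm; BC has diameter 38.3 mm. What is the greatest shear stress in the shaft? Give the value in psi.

ω = 38.1 rad/s, so T = P/ω = 60.6×10³ / 38.10 = 1591 N·m.
Under the same torque, τ_max = 16T/(πd³) is largest where d is smallest — segment BC (d = 38.3 mm).
τ_max = 16·1591/(π·(0.0383)³) = 1.442×10^8 Pa.

20900 psi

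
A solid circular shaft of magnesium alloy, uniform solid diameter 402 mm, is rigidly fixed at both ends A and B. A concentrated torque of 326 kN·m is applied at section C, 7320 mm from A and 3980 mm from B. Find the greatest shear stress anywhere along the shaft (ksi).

2.40 ksi

With uniform GJ and both ends fixed, compatibility θ_AC = θ_CB gives T_A·a = T_B·b, together with T_A + T_B = T₀.
T_A = T₀·b/(a+b) = 326000·3980/11300 = 114800 N·m; T_B = 211200 N·m.
τ in each portion: τ_AC = 9.00×10^6 Pa, τ_CB = 1.66×10^7 Pa; maximum is in CB.
τ_max = T_CB·r/J = 211200·0.201/2.56×10^-3 = 1.656×10^7 Pa.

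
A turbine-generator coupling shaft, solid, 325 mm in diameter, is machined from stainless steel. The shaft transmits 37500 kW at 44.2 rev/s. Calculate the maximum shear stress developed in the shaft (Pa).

2.00e7 Pa

ω = 2π·44.2 = 277.7 rad/s, so T = P/ω = 37500×10³ / 277.7 = 135000 N·m.
J = πd⁴/32 = π(0.325)⁴/32 = 1.095×10^-3 m⁴.
τ_max = T·r/J = 135000 × 0.163 / 1.095×10^-3 = 2.003×10^7 Pa.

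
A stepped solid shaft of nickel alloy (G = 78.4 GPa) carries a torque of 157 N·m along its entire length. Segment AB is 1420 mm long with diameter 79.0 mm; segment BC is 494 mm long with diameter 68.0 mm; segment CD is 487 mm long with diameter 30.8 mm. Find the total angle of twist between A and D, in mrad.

12.3 mrad

J_AB = π(0.0790)⁴/32 = 3.82×10^-6 m⁴; J_BC = π(0.0680)⁴/32 = 2.10×10^-6 m⁴; J_CD = π(0.0308)⁴/32 = 8.83×10^-8 m⁴.
θ = (T/G)·Σ L_i/J_i = (157.0/78.4×10⁹)·(1.42/3.82×10^-6 + 0.494/2.10×10^-6 + 0.487/8.83×10^-8) = 0.01225 rad.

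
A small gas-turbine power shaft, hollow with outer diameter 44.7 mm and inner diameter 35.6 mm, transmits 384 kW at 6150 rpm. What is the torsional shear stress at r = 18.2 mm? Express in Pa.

ω = 2π·6150/60 = 644.0 rad/s, so T = P/ω = 384×10³ / 644.0 = 596.2 N·m.
J = π(d_o⁴ − d_i⁴)/32 = π(0.0447⁴ − 0.0356⁴)/32 = 2.343×10^-7 m⁴.
Shear stress varies linearly with radius: τ = T·r/J = 596.2 × 0.0182 / 2.343×10^-7 = 4.632×10^7 Pa.

4.63e7 Pa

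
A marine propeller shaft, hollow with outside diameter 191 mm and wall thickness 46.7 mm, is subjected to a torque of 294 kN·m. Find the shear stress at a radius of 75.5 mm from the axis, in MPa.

J = π(d_o⁴ − d_i⁴)/32 = π(0.191⁴ − 0.0976⁴)/32 = 1.217×10^-4 m⁴.
Shear stress varies linearly with radius: τ = T·r/J = 294000 × 0.0755 / 1.217×10^-4 = 1.823×10^8 Pa.

182 MPa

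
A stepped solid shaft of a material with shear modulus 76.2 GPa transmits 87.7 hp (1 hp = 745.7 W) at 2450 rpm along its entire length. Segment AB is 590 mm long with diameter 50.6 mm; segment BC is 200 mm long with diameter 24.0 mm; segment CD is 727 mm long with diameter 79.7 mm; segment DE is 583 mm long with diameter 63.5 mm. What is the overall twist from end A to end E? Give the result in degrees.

ω = 2π·2450/60 = 256.6 rad/s, so T = P/ω = 87.7×745.7 / 256.6 = 254.9 N·m.
J_AB = π(0.0506)⁴/32 = 6.44×10^-7 m⁴; J_BC = π(0.0240)⁴/32 = 3.26×10^-8 m⁴; J_CD = π(0.0797)⁴/32 = 3.96×10^-6 m⁴; J_DE = π(0.0635)⁴/32 = 1.60×10^-6 m⁴.
θ = (T/G)·Σ L_i/J_i = (254.9/76.2×10⁹)·(0.590/6.44×10^-7 + 0.200/3.26×10^-8 + 0.727/3.96×10^-6 + 0.583/1.60×10^-6) = 0.02544 rad.

1.46°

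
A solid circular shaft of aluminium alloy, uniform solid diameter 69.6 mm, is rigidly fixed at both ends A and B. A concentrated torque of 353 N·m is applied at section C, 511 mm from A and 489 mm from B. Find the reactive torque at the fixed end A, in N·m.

173 N·m

With uniform GJ and both ends fixed, compatibility θ_AC = θ_CB gives T_A·a = T_B·b, together with T_A + T_B = T₀.
T_A = T₀·b/(a+b) = 353.0·489/1000 = 172.6 N·m; T_B = 180.4 N·m.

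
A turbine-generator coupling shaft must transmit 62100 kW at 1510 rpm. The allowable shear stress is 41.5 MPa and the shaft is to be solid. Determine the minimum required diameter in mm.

364 mm

ω = 2π·1510/60 = 158.1 rad/s, so T = P/ω = 62100×10³ / 158.1 = 392700 N·m.
For a solid shaft τ_max = 16T/(πd³), so d = (16T/(π τ_allow))^(1/3) = (16·392700/(π·4.15×10^7))^(1/3) = 0.3639 m.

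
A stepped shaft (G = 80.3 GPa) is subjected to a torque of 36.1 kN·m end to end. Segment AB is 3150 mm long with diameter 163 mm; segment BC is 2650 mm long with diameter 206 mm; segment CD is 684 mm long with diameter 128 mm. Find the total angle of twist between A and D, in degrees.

J_AB = π(0.163)⁴/32 = 6.93×10^-5 m⁴; J_BC = π(0.206)⁴/32 = 1.77×10^-4 m⁴; J_CD = π(0.128)⁴/32 = 2.64×10^-5 m⁴.
θ = (T/G)·Σ L_i/J_i = (36100/80.3×10⁹)·(3.15/6.93×10^-5 + 2.65/1.77×10^-4 + 0.684/2.64×10^-5) = 0.03884 rad.

2.23°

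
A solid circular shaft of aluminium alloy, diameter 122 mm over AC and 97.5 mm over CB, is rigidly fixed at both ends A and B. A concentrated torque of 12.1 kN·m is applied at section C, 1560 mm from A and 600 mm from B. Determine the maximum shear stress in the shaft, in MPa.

34.2 MPa

Compatibility: T_A·a/J_AC = T_B·b/J_CB with T_A + T_B = T₀.
J_AC = 2.17×10^-5 m⁴, J_CB = 8.87×10^-6 m⁴, so T_A = T₀·(J_AC/a)/((J_AC/a)+(J_CB/b)) = 5872 N·m, T_B = 6228 N·m.
τ in each portion: τ_AC = 1.65×10^7 Pa, τ_CB = 3.42×10^7 Pa; maximum is in CB.
τ_max = T_CB·r/J = 6228·0.0488/8.87×10^-6 = 3.422×10^7 Pa.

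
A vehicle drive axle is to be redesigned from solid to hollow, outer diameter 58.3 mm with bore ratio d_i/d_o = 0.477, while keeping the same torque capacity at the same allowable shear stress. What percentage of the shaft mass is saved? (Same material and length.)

Equal τ_max and T ⇒ the solid shaft needs d_s³ = d_o³(1−k⁴), so d_s = 58.3·(1−0.477⁴)^(1/3) = 57.28 mm.
Area ratio A_h/A_s = d_o²(1−k²)/d_s² = (1−k²)/(1−k⁴)^(2/3) = 0.8003.
Mass saving = 1 − 0.8003 = 20.0 %.

20.0 %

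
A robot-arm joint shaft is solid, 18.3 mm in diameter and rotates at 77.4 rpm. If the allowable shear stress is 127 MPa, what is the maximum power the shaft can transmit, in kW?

1.24 kW

J = πd⁴/32 = π(0.0183)⁴/32 = 1.101×10^-8 m⁴.
T_max = τ_allow·J/r = 1.27×10^8 × 1.101×10^-8 / 0.00915 = 152.8 N·m.
ω = 2π·77.4/60 = 8.105 rad/s, so P_max = T_max·ω = 1239 W.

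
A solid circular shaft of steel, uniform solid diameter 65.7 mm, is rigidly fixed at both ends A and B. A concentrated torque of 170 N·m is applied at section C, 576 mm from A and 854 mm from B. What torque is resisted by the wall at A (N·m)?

With uniform GJ and both ends fixed, compatibility θ_AC = θ_CB gives T_A·a = T_B·b, together with T_A + T_B = T₀.
T_A = T₀·b/(a+b) = 170.0·854/1430 = 101.5 N·m; T_B = 68.48 N·m.

102 N·m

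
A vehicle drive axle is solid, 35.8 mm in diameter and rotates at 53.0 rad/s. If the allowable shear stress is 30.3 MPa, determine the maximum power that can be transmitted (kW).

14.5 kW

J = πd⁴/32 = π(0.0358)⁴/32 = 1.613×10^-7 m⁴.
T_max = τ_allow·J/r = 3.03×10^7 × 1.613×10^-7 / 0.0179 = 273.0 N·m.
ω = 53.0 rad/s, so P_max = T_max·ω = 1.447×10^4 W.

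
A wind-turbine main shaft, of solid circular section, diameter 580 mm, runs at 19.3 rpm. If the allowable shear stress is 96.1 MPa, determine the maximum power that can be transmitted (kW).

J = πd⁴/32 = π(0.580)⁴/32 = 0.01111 m⁴.
T_max = τ_allow·J/r = 9.61×10^7 × 0.01111 / 0.290 = 3.682e6 N·m.
ω = 2π·19.3/60 = 2.021 rad/s, so P_max = T_max·ω = 7.441×10^6 W.

7440 kW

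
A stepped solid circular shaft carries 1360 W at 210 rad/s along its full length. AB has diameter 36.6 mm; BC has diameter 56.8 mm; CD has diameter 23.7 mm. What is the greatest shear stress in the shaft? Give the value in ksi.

0.359 ksi

ω = 210 rad/s, so T = P/ω = 1360 / 210.0 = 6.476 N·m.
Under the same torque, τ_max = 16T/(πd³) is largest where d is smallest — segment CD (d = 23.7 mm).
τ_max = 16·6.476/(π·(0.0237)³) = 2.478×10^6 Pa.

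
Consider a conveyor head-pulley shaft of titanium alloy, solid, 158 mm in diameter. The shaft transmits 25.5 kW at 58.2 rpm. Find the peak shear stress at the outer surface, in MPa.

5.40 MPa

ω = 2π·58.2/60 = 6.095 rad/s, so T = P/ω = 25.5×10³ / 6.095 = 4184 N·m.
J = πd⁴/32 = π(0.158)⁴/32 = 6.118×10^-5 m⁴.
τ_max = T·r/J = 4184 × 0.0790 / 6.118×10^-5 = 5.402×10^6 Pa.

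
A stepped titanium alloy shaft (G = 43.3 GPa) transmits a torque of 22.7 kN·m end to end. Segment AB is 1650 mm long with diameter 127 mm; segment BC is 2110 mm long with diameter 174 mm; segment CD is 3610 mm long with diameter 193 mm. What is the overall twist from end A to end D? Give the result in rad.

J_AB = π(0.127)⁴/32 = 2.55×10^-5 m⁴; J_BC = π(0.174)⁴/32 = 9.00×10^-5 m⁴; J_CD = π(0.193)⁴/32 = 1.36×10^-4 m⁴.
θ = (T/G)·Σ L_i/J_i = (22700/43.3×10⁹)·(1.65/2.55×10^-5 + 2.11/9.00×10^-5 + 3.61/1.36×10^-4) = 0.06006 rad.

0.0601 rad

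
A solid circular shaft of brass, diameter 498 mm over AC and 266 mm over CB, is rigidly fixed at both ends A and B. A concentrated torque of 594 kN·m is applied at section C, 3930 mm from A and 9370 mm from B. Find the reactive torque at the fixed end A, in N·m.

574000 N·m

Compatibility: T_A·a/J_AC = T_B·b/J_CB with T_A + T_B = T₀.
J_AC = 6.04×10^-3 m⁴, J_CB = 4.92×10^-4 m⁴, so T_A = T₀·(J_AC/a)/((J_AC/a)+(J_CB/b)) = 574400 N·m, T_B = 19610 N·m.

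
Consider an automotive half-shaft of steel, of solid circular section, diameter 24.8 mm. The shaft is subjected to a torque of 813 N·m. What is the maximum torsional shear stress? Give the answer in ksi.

J = πd⁴/32 = π(0.0248)⁴/32 = 3.714×10^-8 m⁴.
τ_max = T·r/J = 813.0 × 0.0124 / 3.714×10^-8 = 2.715×10^8 Pa.

39.4 ksi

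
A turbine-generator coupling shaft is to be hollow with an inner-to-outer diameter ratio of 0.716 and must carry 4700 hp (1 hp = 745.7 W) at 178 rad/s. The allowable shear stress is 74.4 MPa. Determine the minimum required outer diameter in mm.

122 mm

ω = 178 rad/s, so T = P/ω = 4700×745.7 / 178.0 = 19690 N·m.
For a hollow shaft with d_i/d_o = 0.716: τ_max = 16T/(π d_o³ (1−k⁴)), so d_o = [16T/(π τ_allow (1−k⁴))]^(1/3) = [16·19690/(π·7.44×10^7·0.7372)]^(1/3) = 0.1223 m.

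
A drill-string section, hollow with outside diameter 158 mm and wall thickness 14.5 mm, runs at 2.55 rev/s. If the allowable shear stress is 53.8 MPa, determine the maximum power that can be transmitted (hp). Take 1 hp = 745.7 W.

497 hp

J = π(d_o⁴ − d_i⁴)/32 = π(0.158⁴ − 0.129⁴)/32 = 3.400×10^-5 m⁴.
T_max = τ_allow·J/r = 5.38×10^7 × 3.400×10^-5 / 0.0790 = 23150 N·m.
ω = 2π·2.55 = 16.02 rad/s, so P_max = T_max·ω = 3.709×10^5 W.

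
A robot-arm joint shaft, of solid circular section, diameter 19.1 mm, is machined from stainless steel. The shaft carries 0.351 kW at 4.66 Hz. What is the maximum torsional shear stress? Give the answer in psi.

ω = 2π·4.66 = 29.28 rad/s, so T = P/ω = 0.351×10³ / 29.28 = 11.99 N·m.
J = πd⁴/32 = π(0.0191)⁴/32 = 1.307×10^-8 m⁴.
τ_max = T·r/J = 11.99 × 0.00955 / 1.307×10^-8 = 8.762×10^6 Pa.

1270 psi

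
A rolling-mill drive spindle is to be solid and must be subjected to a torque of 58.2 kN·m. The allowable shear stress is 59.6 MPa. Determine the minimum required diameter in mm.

171 mm

For a solid shaft τ_max = 16T/(πd³), so d = (16T/(π τ_allow))^(1/3) = (16·58200/(π·5.96×10^7))^(1/3) = 0.1707 m.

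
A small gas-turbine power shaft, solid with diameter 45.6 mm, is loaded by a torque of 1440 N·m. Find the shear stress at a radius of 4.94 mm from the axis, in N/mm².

J = πd⁴/32 = π(0.0456)⁴/32 = 4.245×10^-7 m⁴.
Shear stress varies linearly with radius: τ = T·r/J = 1440 × 0.00494 / 4.245×10^-7 = 1.676×10^7 Pa.

16.8 N/mm²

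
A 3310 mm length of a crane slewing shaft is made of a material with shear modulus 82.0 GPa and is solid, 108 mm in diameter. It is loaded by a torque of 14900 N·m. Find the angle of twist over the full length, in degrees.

2.58°

J = πd⁴/32 = π(0.108)⁴/32 = 1.336×10^-5 m⁴.
θ = T·L/(G·J) = 14900 × 3.31 / (82.0×10⁹ × 1.336×10^-5) = 0.04503 rad.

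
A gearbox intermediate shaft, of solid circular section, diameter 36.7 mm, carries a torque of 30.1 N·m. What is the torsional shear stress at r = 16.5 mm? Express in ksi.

0.404 ksi

J = πd⁴/32 = π(0.0367)⁴/32 = 1.781×10^-7 m⁴.
Shear stress varies linearly with radius: τ = T·r/J = 30.10 × 0.0165 / 1.781×10^-7 = 2.789×10^6 Pa.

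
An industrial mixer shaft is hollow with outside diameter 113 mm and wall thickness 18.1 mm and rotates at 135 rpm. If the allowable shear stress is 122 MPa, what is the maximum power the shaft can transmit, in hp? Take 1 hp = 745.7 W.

J = π(d_o⁴ − d_i⁴)/32 = π(0.113⁴ − 0.0768⁴)/32 = 1.259×10^-5 m⁴.
T_max = τ_allow·J/r = 1.22×10^8 × 1.259×10^-5 / 0.0565 = 27190 N·m.
ω = 2π·135/60 = 14.14 rad/s, so P_max = T_max·ω = 3.844×10^5 W.

515 hp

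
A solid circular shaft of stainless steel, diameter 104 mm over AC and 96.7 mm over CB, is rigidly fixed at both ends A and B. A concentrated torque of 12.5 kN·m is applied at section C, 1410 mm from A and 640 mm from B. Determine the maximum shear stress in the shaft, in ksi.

6.35 ksi

Compatibility: T_A·a/J_AC = T_B·b/J_CB with T_A + T_B = T₀.
J_AC = 1.15×10^-5 m⁴, J_CB = 8.58×10^-6 m⁴, so T_A = T₀·(J_AC/a)/((J_AC/a)+(J_CB/b)) = 4723 N·m, T_B = 7777 N·m.
τ in each portion: τ_AC = 2.14×10^7 Pa, τ_CB = 4.38×10^7 Pa; maximum is in CB.
τ_max = T_CB·r/J = 7777·0.0484/8.58×10^-6 = 4.380×10^7 Pa.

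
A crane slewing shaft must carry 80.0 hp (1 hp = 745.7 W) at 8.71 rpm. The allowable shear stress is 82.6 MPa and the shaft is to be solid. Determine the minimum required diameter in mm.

ω = 2π·8.71/60 = 0.9121 rad/s, so T = P/ω = 80.0×745.7 / 0.9121 = 65400 N·m.
For a solid shaft τ_max = 16T/(πd³), so d = (16T/(π τ_allow))^(1/3) = (16·65400/(π·8.26×10^7))^(1/3) = 0.1592 m.

159 mm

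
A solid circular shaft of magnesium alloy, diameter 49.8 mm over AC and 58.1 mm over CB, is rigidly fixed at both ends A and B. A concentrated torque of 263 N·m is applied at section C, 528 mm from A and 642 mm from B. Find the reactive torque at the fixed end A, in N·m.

104 N·m

Compatibility: T_A·a/J_AC = T_B·b/J_CB with T_A + T_B = T₀.
J_AC = 6.04×10^-7 m⁴, J_CB = 1.12×10^-6 m⁴, so T_A = T₀·(J_AC/a)/((J_AC/a)+(J_CB/b)) = 104.2 N·m, T_B = 158.8 N·m.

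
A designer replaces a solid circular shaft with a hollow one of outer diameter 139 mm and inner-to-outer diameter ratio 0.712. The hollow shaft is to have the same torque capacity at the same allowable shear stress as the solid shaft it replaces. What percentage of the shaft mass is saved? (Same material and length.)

39.9 %

Equal τ_max and T ⇒ the solid shaft needs d_s³ = d_o³(1−k⁴), so d_s = 139·(1−0.712⁴)^(1/3) = 125.9 mm.
Area ratio A_h/A_s = d_o²(1−k²)/d_s² = (1−k²)/(1−k⁴)^(2/3) = 0.6010.
Mass saving = 1 − 0.6010 = 39.9 %.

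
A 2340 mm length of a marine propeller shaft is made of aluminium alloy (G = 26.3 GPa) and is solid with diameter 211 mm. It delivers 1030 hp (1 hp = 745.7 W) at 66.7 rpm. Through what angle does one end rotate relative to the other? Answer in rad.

ω = 2π·66.7/60 = 6.985 rad/s, so T = P/ω = 1030×745.7 / 6.985 = 110000 N·m.
J = πd⁴/32 = π(0.211)⁴/32 = 1.946×10^-4 m⁴.
θ = T·L/(G·J) = 110000 × 2.34 / (26.3×10⁹ × 1.946×10^-4) = 0.05028 rad.

0.0503 rad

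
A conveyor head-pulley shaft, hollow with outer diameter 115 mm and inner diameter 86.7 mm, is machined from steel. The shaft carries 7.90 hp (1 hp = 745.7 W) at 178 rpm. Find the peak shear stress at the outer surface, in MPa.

1.56 MPa

ω = 2π·178/60 = 18.64 rad/s, so T = P/ω = 7.90×745.7 / 18.64 = 316.0 N·m.
J = π(d_o⁴ − d_i⁴)/32 = π(0.115⁴ − 0.0867⁴)/32 = 1.162×10^-5 m⁴.
τ_max = T·r/J = 316.0 × 0.0575 / 1.162×10^-5 = 1.563×10^6 Pa.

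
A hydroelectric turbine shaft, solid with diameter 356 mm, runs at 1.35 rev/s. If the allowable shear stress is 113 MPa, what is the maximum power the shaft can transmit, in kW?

J = πd⁴/32 = π(0.356)⁴/32 = 1.577×10^-3 m⁴.
T_max = τ_allow·J/r = 1.13×10^8 × 1.577×10^-3 / 0.178 = 1.001e6 N·m.
ω = 2π·1.35 = 8.482 rad/s, so P_max = T_max·ω = 8.491×10^6 W.

8490 kW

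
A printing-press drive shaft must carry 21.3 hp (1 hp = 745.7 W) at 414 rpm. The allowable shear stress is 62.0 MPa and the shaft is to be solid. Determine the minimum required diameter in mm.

ω = 2π·414/60 = 43.35 rad/s, so T = P/ω = 21.3×745.7 / 43.35 = 366.4 N·m.
For a solid shaft τ_max = 16T/(πd³), so d = (16T/(π τ_allow))^(1/3) = (16·366.4/(π·6.20×10^7))^(1/3) = 0.03111 m.

31.1 mm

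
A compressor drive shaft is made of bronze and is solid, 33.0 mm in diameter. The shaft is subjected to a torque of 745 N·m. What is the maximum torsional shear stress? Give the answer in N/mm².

106 N/mm²

J = πd⁴/32 = π(0.0330)⁴/32 = 1.164×10^-7 m⁴.
τ_max = T·r/J = 745.0 × 0.0165 / 1.164×10^-7 = 1.056×10^8 Pa.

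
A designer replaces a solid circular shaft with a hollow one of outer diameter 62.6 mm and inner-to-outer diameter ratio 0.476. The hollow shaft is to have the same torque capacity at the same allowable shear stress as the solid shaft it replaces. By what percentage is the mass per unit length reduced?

Equal τ_max and T ⇒ the solid shaft needs d_s³ = d_o³(1−k⁴), so d_s = 62.6·(1−0.476⁴)^(1/3) = 61.51 mm.
Area ratio A_h/A_s = d_o²(1−k²)/d_s² = (1−k²)/(1−k⁴)^(2/3) = 0.8011.
Mass saving = 1 − 0.8011 = 19.9 %.

19.9 %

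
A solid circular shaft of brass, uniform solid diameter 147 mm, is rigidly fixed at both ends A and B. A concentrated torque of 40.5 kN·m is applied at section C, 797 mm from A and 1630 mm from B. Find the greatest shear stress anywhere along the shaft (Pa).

4.36e7 Pa

With uniform GJ and both ends fixed, compatibility θ_AC = θ_CB gives T_A·a = T_B·b, together with T_A + T_B = T₀.
T_A = T₀·b/(a+b) = 40500·1630/2427 = 27200 N·m; T_B = 13300 N·m.
τ in each portion: τ_AC = 4.36×10^7 Pa, τ_CB = 2.13×10^7 Pa; maximum is in AC.
τ_max = T_AC·r/J = 27200·0.0735/4.58×10^-5 = 4.361×10^7 Pa.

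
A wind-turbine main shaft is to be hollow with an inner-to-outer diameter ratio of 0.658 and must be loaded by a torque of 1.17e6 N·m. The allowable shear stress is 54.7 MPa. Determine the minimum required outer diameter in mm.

512 mm

For a hollow shaft with d_i/d_o = 0.658: τ_max = 16T/(π d_o³ (1−k⁴)), so d_o = [16T/(π τ_allow (1−k⁴))]^(1/3) = [16·1.170e6/(π·5.47×10^7·0.8125)]^(1/3) = 0.5118 m.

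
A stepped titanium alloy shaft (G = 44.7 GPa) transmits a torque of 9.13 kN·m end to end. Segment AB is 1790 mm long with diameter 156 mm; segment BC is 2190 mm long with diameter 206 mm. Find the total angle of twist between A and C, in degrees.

0.505°

J_AB = π(0.156)⁴/32 = 5.81×10^-5 m⁴; J_BC = π(0.206)⁴/32 = 1.77×10^-4 m⁴.
θ = (T/G)·Σ L_i/J_i = (9130/44.7×10⁹)·(1.79/5.81×10^-5 + 2.19/1.77×10^-4) = 8.818×10^-3 rad.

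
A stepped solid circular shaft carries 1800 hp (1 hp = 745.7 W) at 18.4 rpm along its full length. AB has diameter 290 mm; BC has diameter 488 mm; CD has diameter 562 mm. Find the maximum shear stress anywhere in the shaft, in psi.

ω = 2π·18.4/60 = 1.927 rad/s, so T = P/ω = 1800×745.7 / 1.927 = 696600 N·m.
Under the same torque, τ_max = 16T/(πd³) is largest where d is smallest — segment AB (d = 290 mm).
τ_max = 16·696600/(π·(0.290)³) = 1.455×10^8 Pa.

21100 psi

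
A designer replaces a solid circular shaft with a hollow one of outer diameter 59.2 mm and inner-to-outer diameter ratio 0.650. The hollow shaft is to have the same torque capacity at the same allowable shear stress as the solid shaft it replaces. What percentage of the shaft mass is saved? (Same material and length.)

Equal τ_max and T ⇒ the solid shaft needs d_s³ = d_o³(1−k⁴), so d_s = 59.2·(1−0.650⁴)^(1/3) = 55.44 mm.
Area ratio A_h/A_s = d_o²(1−k²)/d_s² = (1−k²)/(1−k⁴)^(2/3) = 0.6584.
Mass saving = 1 − 0.6584 = 34.2 %.

34.2 %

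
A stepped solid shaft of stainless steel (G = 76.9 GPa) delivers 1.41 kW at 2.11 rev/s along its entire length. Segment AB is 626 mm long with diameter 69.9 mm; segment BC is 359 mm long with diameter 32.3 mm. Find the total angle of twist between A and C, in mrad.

5.02 mrad

ω = 2π·2.11 = 13.26 rad/s, so T = P/ω = 1.41×10³ / 13.26 = 106.4 N·m.
J_AB = π(0.0699)⁴/32 = 2.34×10^-6 m⁴; J_BC = π(0.0323)⁴/32 = 1.07×10^-7 m⁴.
θ = (T/G)·Σ L_i/J_i = (106.4/76.9×10⁹)·(0.626/2.34×10^-6 + 0.359/1.07×10^-7) = 5.016×10^-3 rad.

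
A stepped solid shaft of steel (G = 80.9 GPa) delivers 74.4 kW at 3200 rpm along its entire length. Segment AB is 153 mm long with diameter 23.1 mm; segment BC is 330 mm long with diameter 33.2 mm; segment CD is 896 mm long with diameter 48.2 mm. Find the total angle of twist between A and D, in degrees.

ω = 2π·3200/60 = 335.1 rad/s, so T = P/ω = 74.4×10³ / 335.1 = 222.0 N·m.
J_AB = π(0.0231)⁴/32 = 2.80×10^-8 m⁴; J_BC = π(0.0332)⁴/32 = 1.19×10^-7 m⁴; J_CD = π(0.0482)⁴/32 = 5.30×10^-7 m⁴.
θ = (T/G)·Σ L_i/J_i = (222.0/80.9×10⁹)·(0.153/2.80×10^-8 + 0.330/1.19×10^-7 + 0.896/5.30×10^-7) = 0.02725 rad.

1.56°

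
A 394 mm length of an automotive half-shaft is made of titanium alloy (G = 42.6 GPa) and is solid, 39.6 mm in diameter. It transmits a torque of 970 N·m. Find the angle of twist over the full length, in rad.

J = πd⁴/32 = π(0.0396)⁴/32 = 2.414×10^-7 m⁴.
θ = T·L/(G·J) = 970.0 × 0.394 / (42.6×10⁹ × 2.414×10^-7) = 0.03716 rad.

0.0372 rad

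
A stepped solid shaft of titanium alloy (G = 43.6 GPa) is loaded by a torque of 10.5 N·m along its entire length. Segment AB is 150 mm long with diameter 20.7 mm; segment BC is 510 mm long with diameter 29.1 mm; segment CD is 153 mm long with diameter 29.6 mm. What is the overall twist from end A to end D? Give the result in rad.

J_AB = π(0.0207)⁴/32 = 1.80×10^-8 m⁴; J_BC = π(0.0291)⁴/32 = 7.04×10^-8 m⁴; J_CD = π(0.0296)⁴/32 = 7.54×10^-8 m⁴.
θ = (T/G)·Σ L_i/J_i = (10.50/43.6×10⁹)·(0.150/1.80×10^-8 + 0.510/7.04×10^-8 + 0.153/7.54×10^-8) = 4.238×10^-3 rad.

0.00424 rad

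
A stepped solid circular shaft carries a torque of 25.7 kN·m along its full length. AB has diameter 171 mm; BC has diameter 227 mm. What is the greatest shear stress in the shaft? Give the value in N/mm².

Under the same torque, τ_max = 16T/(πd³) is largest where d is smallest — segment AB (d = 171 mm).
τ_max = 16·25700/(π·(0.171)³) = 2.618×10^7 Pa.

26.2 N/mm²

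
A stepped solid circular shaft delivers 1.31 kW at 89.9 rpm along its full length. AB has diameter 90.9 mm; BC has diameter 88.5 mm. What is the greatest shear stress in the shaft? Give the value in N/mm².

ω = 2π·89.9/60 = 9.414 rad/s, so T = P/ω = 1.31×10³ / 9.414 = 139.1 N·m.
Under the same torque, τ_max = 16T/(πd³) is largest where d is smallest — segment BC (d = 88.5 mm).
τ_max = 16·139.1/(π·(0.0885)³) = 1.022×10^6 Pa.

1.02 N/mm²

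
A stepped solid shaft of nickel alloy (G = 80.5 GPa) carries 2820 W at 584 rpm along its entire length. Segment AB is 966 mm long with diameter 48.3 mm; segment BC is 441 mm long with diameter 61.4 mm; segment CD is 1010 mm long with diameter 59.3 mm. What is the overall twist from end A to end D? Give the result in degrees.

0.0970°

ω = 2π·584/60 = 61.16 rad/s, so T = P/ω = 2820 / 61.16 = 46.11 N·m.
J_AB = π(0.0483)⁴/32 = 5.34×10^-7 m⁴; J_BC = π(0.0614)⁴/32 = 1.40×10^-6 m⁴; J_CD = π(0.0593)⁴/32 = 1.21×10^-6 m⁴.
θ = (T/G)·Σ L_i/J_i = (46.11/80.5×10⁹)·(0.966/5.34×10^-7 + 0.441/1.40×10^-6 + 1.01/1.21×10^-6) = 1.693×10^-3 rad.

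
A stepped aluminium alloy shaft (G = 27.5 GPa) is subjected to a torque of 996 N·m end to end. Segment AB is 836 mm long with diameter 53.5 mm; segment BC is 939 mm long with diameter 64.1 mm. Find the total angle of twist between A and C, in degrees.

3.33°

J_AB = π(0.0535)⁴/32 = 8.04×10^-7 m⁴; J_BC = π(0.0641)⁴/32 = 1.66×10^-6 m⁴.
θ = (T/G)·Σ L_i/J_i = (996.0/27.5×10⁹)·(0.836/8.04×10^-7 + 0.939/1.66×10^-6) = 0.05817 rad.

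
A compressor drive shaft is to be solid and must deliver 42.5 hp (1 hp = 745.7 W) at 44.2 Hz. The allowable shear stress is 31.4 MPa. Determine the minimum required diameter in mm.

ω = 2π·44.2 = 277.7 rad/s, so T = P/ω = 42.5×745.7 / 277.7 = 114.1 N·m.
For a solid shaft τ_max = 16T/(πd³), so d = (16T/(π τ_allow))^(1/3) = (16·114.1/(π·3.14×10^7))^(1/3) = 0.02645 m.

26.5 mm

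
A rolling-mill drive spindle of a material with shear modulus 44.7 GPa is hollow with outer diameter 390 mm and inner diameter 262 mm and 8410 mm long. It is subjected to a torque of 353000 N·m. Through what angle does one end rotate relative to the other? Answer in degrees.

J = π(d_o⁴ − d_i⁴)/32 = π(0.390⁴ − 0.262⁴)/32 = 1.809×10^-3 m⁴.
θ = T·L/(G·J) = 353000 × 8.41 / (44.7×10⁹ × 1.809×10^-3) = 0.03672 rad.

2.10°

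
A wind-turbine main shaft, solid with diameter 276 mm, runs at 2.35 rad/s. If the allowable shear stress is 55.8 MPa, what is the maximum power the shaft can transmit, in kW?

J = πd⁴/32 = π(0.276)⁴/32 = 5.697×10^-4 m⁴.
T_max = τ_allow·J/r = 5.58×10^7 × 5.697×10^-4 / 0.138 = 230400 N·m.
ω = 2.35 rad/s, so P_max = T_max·ω = 5.413×10^5 W.

541 kW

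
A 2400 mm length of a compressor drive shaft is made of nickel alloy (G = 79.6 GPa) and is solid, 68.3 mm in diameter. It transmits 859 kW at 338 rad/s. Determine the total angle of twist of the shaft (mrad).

35.9 mrad

ω = 338 rad/s, so T = P/ω = 859×10³ / 338.0 = 2541 N·m.
J = πd⁴/32 = π(0.0683)⁴/32 = 2.136×10^-6 m⁴.
θ = T·L/(G·J) = 2541 × 2.40 / (79.6×10⁹ × 2.136×10^-6) = 0.03587 rad.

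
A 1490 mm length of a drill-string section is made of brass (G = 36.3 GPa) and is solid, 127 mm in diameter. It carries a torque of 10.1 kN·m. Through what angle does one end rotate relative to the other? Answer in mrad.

16.2 mrad

J = πd⁴/32 = π(0.127)⁴/32 = 2.554×10^-5 m⁴.
θ = T·L/(G·J) = 10100 × 1.49 / (36.3×10⁹ × 2.554×10^-5) = 0.01623 rad.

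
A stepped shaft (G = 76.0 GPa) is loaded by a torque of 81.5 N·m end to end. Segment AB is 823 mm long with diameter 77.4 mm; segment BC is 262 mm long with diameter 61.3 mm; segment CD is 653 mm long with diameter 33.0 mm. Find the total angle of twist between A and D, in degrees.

0.371°

J_AB = π(0.0774)⁴/32 = 3.52×10^-6 m⁴; J_BC = π(0.0613)⁴/32 = 1.39×10^-6 m⁴; J_CD = π(0.0330)⁴/32 = 1.16×10^-7 m⁴.
θ = (T/G)·Σ L_i/J_i = (81.50/76.0×10⁹)·(0.823/3.52×10^-6 + 0.262/1.39×10^-6 + 0.653/1.16×10^-7) = 6.468×10^-3 rad.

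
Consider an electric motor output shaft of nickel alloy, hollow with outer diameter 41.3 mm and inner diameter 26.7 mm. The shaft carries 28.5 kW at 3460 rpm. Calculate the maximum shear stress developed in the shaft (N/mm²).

ω = 2π·3460/60 = 362.3 rad/s, so T = P/ω = 28.5×10³ / 362.3 = 78.66 N·m.
J = π(d_o⁴ − d_i⁴)/32 = π(0.0413⁴ − 0.0267⁴)/32 = 2.357×10^-7 m⁴.
τ_max = T·r/J = 78.66 × 0.0206 / 2.357×10^-7 = 6.890×10^6 Pa.

6.89 N/mm²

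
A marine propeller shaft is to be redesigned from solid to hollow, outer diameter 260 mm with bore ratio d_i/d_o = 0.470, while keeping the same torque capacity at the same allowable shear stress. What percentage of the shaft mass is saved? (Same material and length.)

Equal τ_max and T ⇒ the solid shaft needs d_s³ = d_o³(1−k⁴), so d_s = 260·(1−0.470⁴)^(1/3) = 255.7 mm.
Area ratio A_h/A_s = d_o²(1−k²)/d_s² = (1−k²)/(1−k⁴)^(2/3) = 0.8055.
Mass saving = 1 − 0.8055 = 19.4 %.

19.4 %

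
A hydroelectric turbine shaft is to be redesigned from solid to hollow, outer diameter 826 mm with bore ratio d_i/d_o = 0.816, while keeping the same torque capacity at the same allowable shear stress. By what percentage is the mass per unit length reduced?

50.6 %

Equal τ_max and T ⇒ the solid shaft needs d_s³ = d_o³(1−k⁴), so d_s = 826·(1−0.816⁴)^(1/3) = 679.5 mm.
Area ratio A_h/A_s = d_o²(1−k²)/d_s² = (1−k²)/(1−k⁴)^(2/3) = 0.4938.
Mass saving = 1 − 0.4938 = 50.6 %.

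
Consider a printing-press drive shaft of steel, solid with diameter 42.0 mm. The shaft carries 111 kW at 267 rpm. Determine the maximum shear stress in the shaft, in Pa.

ω = 2π·267/60 = 27.96 rad/s, so T = P/ω = 111×10³ / 27.96 = 3970 N·m.
J = πd⁴/32 = π(0.0420)⁴/32 = 3.055×10^-7 m⁴.
τ_max = T·r/J = 3970 × 0.0210 / 3.055×10^-7 = 2.729×10^8 Pa.

2.73e8 Pa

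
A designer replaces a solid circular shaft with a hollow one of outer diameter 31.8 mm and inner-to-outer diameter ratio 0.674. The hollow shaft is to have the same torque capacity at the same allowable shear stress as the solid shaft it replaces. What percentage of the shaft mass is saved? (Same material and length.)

36.3 %

Equal τ_max and T ⇒ the solid shaft needs d_s³ = d_o³(1−k⁴), so d_s = 31.8·(1−0.674⁴)^(1/3) = 29.44 mm.
Area ratio A_h/A_s = d_o²(1−k²)/d_s² = (1−k²)/(1−k⁴)^(2/3) = 0.6366.
Mass saving = 1 − 0.6366 = 36.3 %.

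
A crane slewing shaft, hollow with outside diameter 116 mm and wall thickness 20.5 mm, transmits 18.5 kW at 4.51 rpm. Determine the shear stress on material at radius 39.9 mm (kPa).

107000 kPa

ω = 2π·4.51/60 = 0.4723 rad/s, so T = P/ω = 18.5×10³ / 0.4723 = 39170 N·m.
J = π(d_o⁴ − d_i⁴)/32 = π(0.116⁴ − 0.0750⁴)/32 = 1.467×10^-5 m⁴.
Shear stress varies linearly with radius: τ = T·r/J = 39170 × 0.0399 / 1.467×10^-5 = 1.065×10^8 Pa.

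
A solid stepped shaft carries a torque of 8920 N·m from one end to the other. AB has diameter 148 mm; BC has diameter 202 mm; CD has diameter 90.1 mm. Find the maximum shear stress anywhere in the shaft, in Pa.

Under the same torque, τ_max = 16T/(πd³) is largest where d is smallest — segment CD (d = 90.1 mm).
τ_max = 16·8920/(π·(0.0901)³) = 6.211×10^7 Pa.

6.21e7 Pa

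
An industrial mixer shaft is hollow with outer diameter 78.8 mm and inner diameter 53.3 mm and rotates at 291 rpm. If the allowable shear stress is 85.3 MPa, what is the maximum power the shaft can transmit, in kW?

J = π(d_o⁴ − d_i⁴)/32 = π(0.0788⁴ − 0.0533⁴)/32 = 2.993×10^-6 m⁴.
T_max = τ_allow·J/r = 8.53×10^7 × 2.993×10^-6 / 0.0394 = 6480 N·m.
ω = 2π·291/60 = 30.47 rad/s, so P_max = T_max·ω = 1.975×10^5 W.

197 kW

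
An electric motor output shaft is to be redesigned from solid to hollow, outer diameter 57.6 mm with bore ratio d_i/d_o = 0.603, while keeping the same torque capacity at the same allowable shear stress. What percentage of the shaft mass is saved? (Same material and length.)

Equal τ_max and T ⇒ the solid shaft needs d_s³ = d_o³(1−k⁴), so d_s = 57.6·(1−0.603⁴)^(1/3) = 54.94 mm.
Area ratio A_h/A_s = d_o²(1−k²)/d_s² = (1−k²)/(1−k⁴)^(2/3) = 0.6995.
Mass saving = 1 − 0.6995 = 30.1 %.

30.1 %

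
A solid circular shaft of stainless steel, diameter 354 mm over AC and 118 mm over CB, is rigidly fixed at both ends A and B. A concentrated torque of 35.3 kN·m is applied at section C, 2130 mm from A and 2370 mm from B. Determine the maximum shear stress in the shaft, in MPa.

4.01 MPa

Compatibility: T_A·a/J_AC = T_B·b/J_CB with T_A + T_B = T₀.
J_AC = 1.54×10^-3 m⁴, J_CB = 1.90×10^-5 m⁴, so T_A = T₀·(J_AC/a)/((J_AC/a)+(J_CB/b)) = 34910 N·m, T_B = 387.4 N·m.
τ in each portion: τ_AC = 4.01×10^6 Pa, τ_CB = 1.20×10^6 Pa; maximum is in AC.
τ_max = T_AC·r/J = 34910·0.177/1.54×10^-3 = 4.008×10^6 Pa.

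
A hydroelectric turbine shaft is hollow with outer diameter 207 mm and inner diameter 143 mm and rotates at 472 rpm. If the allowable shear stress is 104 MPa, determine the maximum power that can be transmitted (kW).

6910 kW

J = π(d_o⁴ − d_i⁴)/32 = π(0.207⁴ − 0.143⁴)/32 = 1.392×10^-4 m⁴.
T_max = τ_allow·J/r = 1.04×10^8 × 1.392×10^-4 / 0.103 = 139900 N·m.
ω = 2π·472/60 = 49.43 rad/s, so P_max = T_max·ω = 6.914×10^6 W.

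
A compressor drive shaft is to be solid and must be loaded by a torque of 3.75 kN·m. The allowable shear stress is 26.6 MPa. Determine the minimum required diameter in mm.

89.5 mm

For a solid shaft τ_max = 16T/(πd³), so d = (16T/(π τ_allow))^(1/3) = (16·3750/(π·2.66×10^7))^(1/3) = 0.08954 m.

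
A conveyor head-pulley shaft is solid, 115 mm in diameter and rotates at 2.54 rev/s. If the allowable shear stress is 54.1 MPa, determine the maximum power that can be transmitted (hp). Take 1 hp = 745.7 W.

346 hp

J = πd⁴/32 = π(0.115)⁴/32 = 1.717×10^-5 m⁴.
T_max = τ_allow·J/r = 5.41×10^7 × 1.717×10^-5 / 0.0575 = 16160 N·m.
ω = 2π·2.54 = 15.96 rad/s, so P_max = T_max·ω = 2.578×10^5 W.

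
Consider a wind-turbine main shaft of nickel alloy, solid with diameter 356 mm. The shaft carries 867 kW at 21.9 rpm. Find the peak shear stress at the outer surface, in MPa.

42.7 MPa

ω = 2π·21.9/60 = 2.293 rad/s, so T = P/ω = 867×10³ / 2.293 = 378000 N·m.
J = πd⁴/32 = π(0.356)⁴/32 = 1.577×10^-3 m⁴.
τ_max = T·r/J = 378000 × 0.178 / 1.577×10^-3 = 4.267×10^7 Pa.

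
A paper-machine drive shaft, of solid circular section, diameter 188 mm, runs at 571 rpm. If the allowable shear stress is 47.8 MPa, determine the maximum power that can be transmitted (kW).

J = πd⁴/32 = π(0.188)⁴/32 = 1.226×10^-4 m⁴.
T_max = τ_allow·J/r = 4.78×10^7 × 1.226×10^-4 / 0.0940 = 62360 N·m.
ω = 2π·571/60 = 59.79 rad/s, so P_max = T_max·ω = 3.729×10^6 W.

3730 kW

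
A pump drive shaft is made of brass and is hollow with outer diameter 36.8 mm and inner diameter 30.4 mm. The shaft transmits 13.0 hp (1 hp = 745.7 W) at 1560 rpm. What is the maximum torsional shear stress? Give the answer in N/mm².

ω = 2π·1560/60 = 163.4 rad/s, so T = P/ω = 13.0×745.7 / 163.4 = 59.34 N·m.
J = π(d_o⁴ − d_i⁴)/32 = π(0.0368⁴ − 0.0304⁴)/32 = 9.620×10^-8 m⁴.
τ_max = T·r/J = 59.34 × 0.0184 / 9.620×10^-8 = 1.135×10^7 Pa.

11.3 N/mm²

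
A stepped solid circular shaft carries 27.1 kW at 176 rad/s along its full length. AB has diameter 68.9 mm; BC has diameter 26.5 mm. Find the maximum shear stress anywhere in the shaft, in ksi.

ω = 176 rad/s, so T = P/ω = 27.1×10³ / 176.0 = 154.0 N·m.
Under the same torque, τ_max = 16T/(πd³) is largest where d is smallest — segment BC (d = 26.5 mm).
τ_max = 16·154.0/(π·(0.0265)³) = 4.214×10^7 Pa.

6.11 ksi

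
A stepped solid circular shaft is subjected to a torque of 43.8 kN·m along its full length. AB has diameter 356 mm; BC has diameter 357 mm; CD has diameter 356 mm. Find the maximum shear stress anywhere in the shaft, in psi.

717 psi

Under the same torque, τ_max = 16T/(πd³) is largest where d is smallest — segment AB (d = 356 mm).
τ_max = 16·43800/(π·(0.356)³) = 4.944×10^6 Pa.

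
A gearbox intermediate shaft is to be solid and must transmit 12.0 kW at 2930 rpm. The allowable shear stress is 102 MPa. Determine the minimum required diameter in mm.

12.5 mm

ω = 2π·2930/60 = 306.8 rad/s, so T = P/ω = 12.0×10³ / 306.8 = 39.11 N·m.
For a solid shaft τ_max = 16T/(πd³), so d = (16T/(π τ_allow))^(1/3) = (16·39.11/(π·1.02×10^8))^(1/3) = 0.01250 m.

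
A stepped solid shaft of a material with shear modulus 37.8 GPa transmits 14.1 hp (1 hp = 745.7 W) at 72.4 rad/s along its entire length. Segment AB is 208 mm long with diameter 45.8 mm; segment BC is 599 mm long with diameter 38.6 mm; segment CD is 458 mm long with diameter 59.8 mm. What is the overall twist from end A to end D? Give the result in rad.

ω = 72.4 rad/s, so T = P/ω = 14.1×745.7 / 72.40 = 145.2 N·m.
J_AB = π(0.0458)⁴/32 = 4.32×10^-7 m⁴; J_BC = π(0.0386)⁴/32 = 2.18×10^-7 m⁴; J_CD = π(0.0598)⁴/32 = 1.26×10^-6 m⁴.
θ = (T/G)·Σ L_i/J_i = (145.2/37.8×10⁹)·(0.208/4.32×10^-7 + 0.599/2.18×10^-7 + 0.458/1.26×10^-6) = 0.01381 rad.

0.0138 rad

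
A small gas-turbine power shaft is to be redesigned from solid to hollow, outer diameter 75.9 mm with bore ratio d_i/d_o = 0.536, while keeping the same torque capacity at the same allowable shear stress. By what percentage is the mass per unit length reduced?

Equal τ_max and T ⇒ the solid shaft needs d_s³ = d_o³(1−k⁴), so d_s = 75.9·(1−0.536⁴)^(1/3) = 73.75 mm.
Area ratio A_h/A_s = d_o²(1−k²)/d_s² = (1−k²)/(1−k⁴)^(2/3) = 0.7548.
Mass saving = 1 − 0.7548 = 24.5 %.

24.5 %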